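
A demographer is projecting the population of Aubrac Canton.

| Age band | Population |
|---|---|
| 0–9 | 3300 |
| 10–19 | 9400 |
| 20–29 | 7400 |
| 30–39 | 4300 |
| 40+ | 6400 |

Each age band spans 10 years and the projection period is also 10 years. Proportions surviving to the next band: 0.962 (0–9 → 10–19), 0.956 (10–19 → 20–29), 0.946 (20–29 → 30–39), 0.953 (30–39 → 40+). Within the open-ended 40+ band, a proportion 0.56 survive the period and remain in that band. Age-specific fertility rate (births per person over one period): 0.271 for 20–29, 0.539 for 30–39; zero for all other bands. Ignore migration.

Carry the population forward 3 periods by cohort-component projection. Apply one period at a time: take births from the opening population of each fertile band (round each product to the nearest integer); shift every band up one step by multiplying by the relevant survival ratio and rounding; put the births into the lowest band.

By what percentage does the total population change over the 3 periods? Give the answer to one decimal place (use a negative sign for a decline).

5.4

Numbering the bands 1..5 from youngest to oldest:
Period 1.
Births: 7400 × 0.271 = 2005  |  4300 × 0.539 = 2318 → total 4323
Band 2: 3300 × 0.962 = 3175
Band 3: 9400 × 0.956 = 8986
Band 4: 7400 × 0.946 = 7000
Band 5: 4300 × 0.953 + 6400 × 0.56 = 4098 + 3584 = 7682
→ [4323, 3175, 8986, 7000, 7682]
Period 2.
Births: 8986 × 0.271 = 2435  |  7000 × 0.539 = 3773 → total 6208
Band 2: 4323 × 0.962 = 4159
Band 3: 3175 × 0.956 = 3035
Band 4: 8986 × 0.946 = 8501
Band 5: 7000 × 0.953 + 7682 × 0.56 = 6671 + 4302 = 10973
→ [6208, 4159, 3035, 8501, 10973]
Period 3.
Births: 3035 × 0.271 = 822  |  8501 × 0.539 = 4582 → total 5404
Band 2: 6208 × 0.962 = 5972
Band 3: 4159 × 0.956 = 3976
Band 4: 3035 × 0.946 = 2871
Band 5: 8501 × 0.953 + 10973 × 0.56 = 8101 + 6145 = 14246
→ [5404, 5972, 3976, 2871, 14246]
Total: 30800 → 32469; change = 1669; percentage change = 5.4%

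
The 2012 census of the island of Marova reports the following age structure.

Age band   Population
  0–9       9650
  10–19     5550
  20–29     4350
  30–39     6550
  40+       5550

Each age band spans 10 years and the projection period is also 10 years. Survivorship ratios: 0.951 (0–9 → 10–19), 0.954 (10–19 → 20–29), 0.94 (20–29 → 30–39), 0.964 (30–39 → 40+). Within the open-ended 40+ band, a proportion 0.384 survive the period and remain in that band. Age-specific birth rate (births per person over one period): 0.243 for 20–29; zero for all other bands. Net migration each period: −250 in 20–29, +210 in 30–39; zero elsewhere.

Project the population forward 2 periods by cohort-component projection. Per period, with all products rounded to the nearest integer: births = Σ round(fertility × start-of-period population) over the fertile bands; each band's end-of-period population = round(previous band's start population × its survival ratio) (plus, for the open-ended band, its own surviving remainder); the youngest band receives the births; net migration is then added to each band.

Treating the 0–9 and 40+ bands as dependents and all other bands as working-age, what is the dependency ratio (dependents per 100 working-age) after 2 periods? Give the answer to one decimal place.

Period 1:
Births: 4350 × 0.243 = 1057
10–19: 9650 × 0.951 = 9177
20–29: 5550 × 0.954 = 5295
30–39: 4350 × 0.94 = 4089
40+: 6550 × 0.964 + 5550 × 0.384 = 6314 + 2131 = 8445
Net migration: 20–29 − 250 → 5045; 30–39 + 210 → 4299
Giving 1057 / 9177 / 5045 / 4299 / 8445.
Period 2:
Births: 5045 × 0.243 = 1226
10–19: 1057 × 0.951 = 1005
20–29: 9177 × 0.954 = 8755
30–39: 5045 × 0.94 = 4742
40+: 4299 × 0.964 + 8445 × 0.384 = 4144 + 3243 = 7387
Net migration: 20–29 − 250 → 8505; 30–39 + 210 → 4952
Giving 1226 / 1005 / 8505 / 4952 / 7387.
Dependents (band 0–9 + band 40+) = 1226 + 7387 = 8613; working-age = 14462; ratio = 8613/14462 × 100 = 59.6

59.6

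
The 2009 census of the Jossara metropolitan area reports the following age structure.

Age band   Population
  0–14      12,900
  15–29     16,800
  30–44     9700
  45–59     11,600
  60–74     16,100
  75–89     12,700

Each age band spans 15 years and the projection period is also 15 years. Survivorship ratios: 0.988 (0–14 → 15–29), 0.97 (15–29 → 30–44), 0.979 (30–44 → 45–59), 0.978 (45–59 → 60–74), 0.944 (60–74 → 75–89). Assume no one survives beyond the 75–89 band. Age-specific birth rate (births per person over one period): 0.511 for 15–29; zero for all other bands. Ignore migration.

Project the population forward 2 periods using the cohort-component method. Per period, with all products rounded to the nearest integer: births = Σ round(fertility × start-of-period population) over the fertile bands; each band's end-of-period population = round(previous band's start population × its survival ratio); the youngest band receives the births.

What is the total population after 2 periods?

63309

— Period 1 —
Births: 16800 × 0.511 = 8585
15–29: 12900 × 0.988 = 12745
30–44: 16800 × 0.97 = 16296
45–59: 9700 × 0.979 = 9496
60–74: 11600 × 0.978 = 11345
75–89: 16100 × 0.944 = 15198
→ [8585, 12745, 16296, 9496, 11345, 15198]
— Period 2 —
Births: 12745 × 0.511 = 6513
15–29: 8585 × 0.988 = 8482
30–44: 12745 × 0.97 = 12363
45–59: 16296 × 0.979 = 15954
60–74: 9496 × 0.978 = 9287
75–89: 11345 × 0.944 = 10710
→ [6513, 8482, 12363, 15954, 9287, 10710]
Total after period 2: 6513 + 8482 + 12363 + 15954 + 9287 + 10710 = 63309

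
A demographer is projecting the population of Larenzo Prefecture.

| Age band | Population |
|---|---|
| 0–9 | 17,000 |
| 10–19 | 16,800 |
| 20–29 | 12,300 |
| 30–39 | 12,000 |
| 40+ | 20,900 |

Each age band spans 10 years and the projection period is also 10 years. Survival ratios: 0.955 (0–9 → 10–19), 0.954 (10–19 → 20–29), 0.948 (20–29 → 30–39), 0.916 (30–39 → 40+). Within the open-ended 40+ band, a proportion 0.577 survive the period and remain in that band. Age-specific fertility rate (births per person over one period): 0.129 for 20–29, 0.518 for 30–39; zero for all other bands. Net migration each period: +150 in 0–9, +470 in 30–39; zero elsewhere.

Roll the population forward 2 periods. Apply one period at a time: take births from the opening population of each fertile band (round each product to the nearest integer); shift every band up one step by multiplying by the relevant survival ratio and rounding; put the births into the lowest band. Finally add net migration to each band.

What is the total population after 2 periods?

Let group 1 be 0–9 through group 5 = 40+.
Period 1:
Births: 12300 × 0.129 = 1587  |  12000 × 0.518 = 6216 ⇒ total 7803
Group 2: 17000 × 0.955 = 16235
Group 3: 16800 × 0.954 = 16027
Group 4: 12300 × 0.948 = 11660
Group 5: 12000 × 0.916 + 20900 × 0.577 = 10992 + 12059 = 23051
Net migration: Group 1 + 150 → 7953; Group 4 + 470 → 12130
End of period: [7953, 16235, 16027, 12130, 23051]
Period 2:
Births: 16027 × 0.129 = 2067  |  12130 × 0.518 = 6283 ⇒ total 8350
Group 2: 7953 × 0.955 = 7595
Group 3: 16235 × 0.954 = 15488
Group 4: 16027 × 0.948 = 15194
Group 5: 12130 × 0.916 + 23051 × 0.577 = 11111 + 13300 = 24411
Net migration: Group 1 + 150 → 8500; Group 4 + 470 → 15664
End of period: [8500, 7595, 15488, 15664, 24411]
Total after period 2: 8500 + 7595 + 15488 + 15664 + 24411 = 71658

71658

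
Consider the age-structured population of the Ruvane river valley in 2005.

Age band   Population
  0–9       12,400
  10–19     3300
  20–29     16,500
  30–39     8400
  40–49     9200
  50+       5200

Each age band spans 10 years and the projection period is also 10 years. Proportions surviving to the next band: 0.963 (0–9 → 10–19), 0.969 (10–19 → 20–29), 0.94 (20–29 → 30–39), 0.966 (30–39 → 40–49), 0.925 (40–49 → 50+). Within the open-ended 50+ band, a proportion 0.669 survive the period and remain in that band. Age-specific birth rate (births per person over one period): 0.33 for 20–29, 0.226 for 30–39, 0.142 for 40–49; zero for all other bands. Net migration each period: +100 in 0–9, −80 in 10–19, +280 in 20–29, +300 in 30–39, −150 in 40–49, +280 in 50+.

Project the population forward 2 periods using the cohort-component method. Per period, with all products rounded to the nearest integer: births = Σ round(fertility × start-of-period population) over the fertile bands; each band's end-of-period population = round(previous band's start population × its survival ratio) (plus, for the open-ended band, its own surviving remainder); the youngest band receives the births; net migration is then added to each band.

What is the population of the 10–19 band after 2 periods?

8345

Numbering the bands 1..6 from youngest to oldest:
After projecting period 1:
Births: 16500 × 0.33 = 5445, 8400 × 0.226 = 1898, 9200 × 0.142 = 1306 ⇒ total 8649
Band 2: 12400 × 0.963 = 11941
Band 3: 3300 × 0.969 = 3198
Band 4: 16500 × 0.94 = 15510
Band 5: 8400 × 0.966 = 8114
Band 6: 9200 × 0.925 + 5200 × 0.669 = 8510 + 3479 = 11989
Net migration: Band 1 + 100 → 8749; Band 2 − 80 → 11861; Band 3 + 280 → 3478; Band 4 + 300 → 15810; Band 5 − 150 → 7964; Band 6 + 280 → 12269
End of period: [8749, 11861, 3478, 15810, 7964, 12269]
After projecting period 2:
Births: 3478 × 0.33 = 1148, 15810 × 0.226 = 3573, 7964 × 0.142 = 1131 ⇒ total 5852
Band 2: 8749 × 0.963 = 8425
Band 3: 11861 × 0.969 = 11493
Band 4: 3478 × 0.94 = 3269
Band 5: 15810 × 0.966 = 15272
Band 6: 7964 × 0.925 + 12269 × 0.669 = 7367 + 8208 = 15575
Net migration: Band 1 + 100 → 5952; Band 2 − 80 → 8345; Band 3 + 280 → 11773; Band 4 + 300 → 3569; Band 5 − 150 → 15122; Band 6 + 280 → 15855
End of period: [5952, 8345, 11773, 3569, 15122, 15855]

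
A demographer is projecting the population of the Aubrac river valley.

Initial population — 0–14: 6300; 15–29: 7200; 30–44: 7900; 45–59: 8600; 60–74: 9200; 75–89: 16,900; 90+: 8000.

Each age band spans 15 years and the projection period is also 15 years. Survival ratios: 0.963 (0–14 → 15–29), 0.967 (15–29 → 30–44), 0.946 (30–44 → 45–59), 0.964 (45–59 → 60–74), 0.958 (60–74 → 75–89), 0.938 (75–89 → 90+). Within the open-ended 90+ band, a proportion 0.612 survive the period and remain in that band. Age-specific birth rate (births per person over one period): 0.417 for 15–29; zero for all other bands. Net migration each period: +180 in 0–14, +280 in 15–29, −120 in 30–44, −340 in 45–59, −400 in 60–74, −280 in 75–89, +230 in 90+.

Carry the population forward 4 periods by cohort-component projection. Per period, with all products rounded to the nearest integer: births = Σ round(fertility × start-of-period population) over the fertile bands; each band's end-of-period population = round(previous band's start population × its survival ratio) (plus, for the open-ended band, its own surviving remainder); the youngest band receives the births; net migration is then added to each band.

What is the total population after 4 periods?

Let band 1 be 0–14 through band 7 = 90+.
Period 1.
Births: 7200 × 0.417 = 3002
Band 2: 6300 × 0.963 = 6067
Band 3: 7200 × 0.967 = 6962
Band 4: 7900 × 0.946 = 7473
Band 5: 8600 × 0.964 = 8290
Band 6: 9200 × 0.958 = 8814
Band 7: 16900 × 0.938 + 8000 × 0.612 = 15852 + 4896 = 20748
Net migration: Band 1 + 180 → 3182; Band 2 + 280 → 6347; Band 3 − 120 → 6842; Band 4 − 340 → 7133; Band 5 − 400 → 7890; Band 6 − 280 → 8534; Band 7 + 230 → 20978
→ [3182, 6347, 6842, 7133, 7890, 8534, 20978]
Period 2.
Births: 6347 × 0.417 = 2647
Band 2: 3182 × 0.963 = 3064
Band 3: 6347 × 0.967 = 6138
Band 4: 6842 × 0.946 = 6473
Band 5: 7133 × 0.964 = 6876
Band 6: 7890 × 0.958 = 7559
Band 7: 8534 × 0.938 + 20978 × 0.612 = 8005 + 12839 = 20844
Net migration: Band 1 + 180 → 2827; Band 2 + 280 → 3344; Band 3 − 120 → 6018; Band 4 − 340 → 6133; Band 5 − 400 → 6476; Band 6 − 280 → 7279; Band 7 + 230 → 21074
→ [2827, 3344, 6018, 6133, 6476, 7279, 21074]
Period 3.
Births: 3344 × 0.417 = 1394
Band 2: 2827 × 0.963 = 2722
Band 3: 3344 × 0.967 = 3234
Band 4: 6018 × 0.946 = 5693
Band 5: 6133 × 0.964 = 5912
Band 6: 6476 × 0.958 = 6204
Band 7: 7279 × 0.938 + 21074 × 0.612 = 6828 + 12897 = 19725
Net migration: Band 1 + 180 → 1574; Band 2 + 280 → 3002; Band 3 − 120 → 3114; Band 4 − 340 → 5353; Band 5 − 400 → 5512; Band 6 − 280 → 5924; Band 7 + 230 → 19955
→ [1574, 3002, 3114, 5353, 5512, 5924, 19955]
Period 4.
Births: 3002 × 0.417 = 1252
Band 2: 1574 × 0.963 = 1516
Band 3: 3002 × 0.967 = 2903
Band 4: 3114 × 0.946 = 2946
Band 5: 5353 × 0.964 = 5160
Band 6: 5512 × 0.958 = 5280
Band 7: 5924 × 0.938 + 19955 × 0.612 = 5557 + 12212 = 17769
Net migration: Band 1 + 180 → 1432; Band 2 + 280 → 1796; Band 3 − 120 → 2783; Band 4 − 340 → 2606; Band 5 − 400 → 4760; Band 6 − 280 → 5000; Band 7 + 230 → 17999
→ [1432, 1796, 2783, 2606, 4760, 5000, 17999]
Total after period 4: 1432 + 1796 + 2783 + 2606 + 4760 + 5000 + 17999 = 36376

36376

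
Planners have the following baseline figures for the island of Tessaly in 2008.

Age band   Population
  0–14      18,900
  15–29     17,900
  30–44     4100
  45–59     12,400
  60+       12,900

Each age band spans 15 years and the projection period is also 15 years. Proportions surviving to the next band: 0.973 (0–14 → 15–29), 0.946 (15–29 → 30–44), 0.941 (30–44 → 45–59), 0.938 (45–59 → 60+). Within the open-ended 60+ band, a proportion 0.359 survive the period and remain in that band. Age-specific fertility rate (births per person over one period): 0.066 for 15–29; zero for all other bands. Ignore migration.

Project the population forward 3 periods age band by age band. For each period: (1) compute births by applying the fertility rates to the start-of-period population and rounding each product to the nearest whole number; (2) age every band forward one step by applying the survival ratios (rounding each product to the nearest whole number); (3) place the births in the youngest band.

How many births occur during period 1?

Period 1.
Births: 17900 × 0.066 = 1181
15–29: 18900 × 0.973 = 18390
30–44: 17900 × 0.946 = 16933
45–59: 4100 × 0.941 = 3858
60+: 12400 × 0.938 + 12900 × 0.359 = 11631 + 4631 = 16262
End of period: [1181, 18390, 16933, 3858, 16262]

1181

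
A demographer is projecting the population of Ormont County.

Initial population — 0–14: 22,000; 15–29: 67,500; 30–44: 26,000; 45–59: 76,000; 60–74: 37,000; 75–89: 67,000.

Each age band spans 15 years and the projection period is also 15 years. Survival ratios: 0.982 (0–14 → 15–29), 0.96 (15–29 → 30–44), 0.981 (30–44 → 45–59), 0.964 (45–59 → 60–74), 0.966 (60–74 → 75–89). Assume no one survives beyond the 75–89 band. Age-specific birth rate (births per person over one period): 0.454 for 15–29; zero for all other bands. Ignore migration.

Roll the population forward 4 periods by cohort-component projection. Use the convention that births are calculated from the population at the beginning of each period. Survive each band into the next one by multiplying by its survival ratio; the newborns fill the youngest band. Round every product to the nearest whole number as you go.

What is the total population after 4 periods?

Let group 1 be 0–14 through group 6 = 75–89.
Period 1:
Births: 67500 × 0.454 = 30645
Group 2: 22000 × 0.982 = 21604
Group 3: 67500 × 0.96 = 64800
Group 4: 26000 × 0.981 = 25506
Group 5: 76000 × 0.964 = 73264
Group 6: 37000 × 0.966 = 35742
→ [30645, 21604, 64800, 25506, 73264, 35742]
Period 2:
Births: 21604 × 0.454 = 9808
Group 2: 30645 × 0.982 = 30093
Group 3: 21604 × 0.96 = 20740
Group 4: 64800 × 0.981 = 63569
Group 5: 25506 × 0.964 = 24588
Group 6: 73264 × 0.966 = 70773
→ [9808, 30093, 20740, 63569, 24588, 70773]
Period 3:
Births: 30093 × 0.454 = 13662
Group 2: 9808 × 0.982 = 9631
Group 3: 30093 × 0.96 = 28889
Group 4: 20740 × 0.981 = 20346
Group 5: 63569 × 0.964 = 61281
Group 6: 24588 × 0.966 = 23752
→ [13662, 9631, 28889, 20346, 61281, 23752]
Period 4:
Births: 9631 × 0.454 = 4372
Group 2: 13662 × 0.982 = 13416
Group 3: 9631 × 0.96 = 9246
Group 4: 28889 × 0.981 = 28340
Group 5: 20346 × 0.964 = 19614
Group 6: 61281 × 0.966 = 59197
→ [4372, 13416, 9246, 28340, 19614, 59197]
Total after period 4: 4372 + 13416 + 9246 + 28340 + 19614 + 59197 = 134185

134185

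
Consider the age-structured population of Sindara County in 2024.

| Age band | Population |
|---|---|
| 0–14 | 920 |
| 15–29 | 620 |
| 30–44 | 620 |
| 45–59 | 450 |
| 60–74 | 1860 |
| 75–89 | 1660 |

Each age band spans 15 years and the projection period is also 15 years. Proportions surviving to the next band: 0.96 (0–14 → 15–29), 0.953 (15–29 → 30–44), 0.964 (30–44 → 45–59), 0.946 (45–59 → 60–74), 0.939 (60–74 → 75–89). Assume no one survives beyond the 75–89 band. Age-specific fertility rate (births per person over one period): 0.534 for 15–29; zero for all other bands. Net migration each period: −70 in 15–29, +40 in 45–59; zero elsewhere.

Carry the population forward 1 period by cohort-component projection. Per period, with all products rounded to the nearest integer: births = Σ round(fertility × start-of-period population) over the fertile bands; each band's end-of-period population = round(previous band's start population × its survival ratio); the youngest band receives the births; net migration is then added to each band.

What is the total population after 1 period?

Let group 1 be 0–14 through group 6 = 75–89.
Period 1.
Births: 620 × 0.534 = 331
Group 2: 920 × 0.96 = 883
Group 3: 620 × 0.953 = 591
Group 4: 620 × 0.964 = 598
Group 5: 450 × 0.946 = 426
Group 6: 1860 × 0.939 = 1747
Net migration: Group 2 − 70 → 813; Group 4 + 40 → 638
→ [331, 813, 591, 638, 426, 1747]
Total after period 1: 331 + 813 + 591 + 638 + 426 + 1747 = 4546

4546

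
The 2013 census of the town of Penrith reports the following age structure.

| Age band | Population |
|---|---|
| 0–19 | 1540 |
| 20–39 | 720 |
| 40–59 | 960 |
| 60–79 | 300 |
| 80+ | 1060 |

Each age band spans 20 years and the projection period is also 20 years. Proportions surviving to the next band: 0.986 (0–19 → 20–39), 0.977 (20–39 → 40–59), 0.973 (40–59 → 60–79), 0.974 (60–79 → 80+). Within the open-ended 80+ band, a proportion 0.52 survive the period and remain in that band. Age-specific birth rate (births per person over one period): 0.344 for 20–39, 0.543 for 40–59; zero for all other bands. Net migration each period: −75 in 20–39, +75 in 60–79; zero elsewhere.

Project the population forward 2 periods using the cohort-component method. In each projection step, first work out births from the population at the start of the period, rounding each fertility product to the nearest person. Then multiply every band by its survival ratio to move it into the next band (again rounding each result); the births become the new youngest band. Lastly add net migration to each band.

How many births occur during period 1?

769

Period 1:
Births: 720 × 0.344 = 248, 960 × 0.543 = 521 → total 769
20–39: 1540 × 0.986 = 1518
40–59: 720 × 0.977 = 703
60–79: 960 × 0.973 = 934
80+: 300 × 0.974 + 1060 × 0.52 = 292 + 551 = 843
Net migration: 20–39 − 75 → 1443; 60–79 + 75 → 1009
End of period: [769, 1443, 703, 1009, 843]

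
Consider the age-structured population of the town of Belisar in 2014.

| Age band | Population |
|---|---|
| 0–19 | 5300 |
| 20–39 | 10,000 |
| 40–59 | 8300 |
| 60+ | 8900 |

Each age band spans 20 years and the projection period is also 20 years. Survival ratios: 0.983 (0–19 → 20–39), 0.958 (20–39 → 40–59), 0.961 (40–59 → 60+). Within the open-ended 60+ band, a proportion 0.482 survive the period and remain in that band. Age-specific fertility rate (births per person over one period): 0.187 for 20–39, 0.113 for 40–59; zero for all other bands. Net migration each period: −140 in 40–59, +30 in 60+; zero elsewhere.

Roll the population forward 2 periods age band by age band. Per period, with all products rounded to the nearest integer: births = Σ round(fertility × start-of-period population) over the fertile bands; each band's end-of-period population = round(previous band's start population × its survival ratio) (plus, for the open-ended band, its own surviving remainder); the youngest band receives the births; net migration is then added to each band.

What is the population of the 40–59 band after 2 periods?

4851

Period 1:
Births: 10000 × 0.187 = 1870 ; 8300 × 0.113 = 938 → total 2808
20–39: 5300 × 0.983 = 5210
40–59: 10000 × 0.958 = 9580
60+: 8300 × 0.961 + 8900 × 0.482 = 7976 + 4290 = 12266
Net migration: 40–59 − 140 → 9440; 60+ + 30 → 12296
Giving 2808 / 5210 / 9440 / 12296.
Period 2:
Births: 5210 × 0.187 = 974 ; 9440 × 0.113 = 1067 → total 2041
20–39: 2808 × 0.983 = 2760
40–59: 5210 × 0.958 = 4991
60+: 9440 × 0.961 + 12296 × 0.482 = 9072 + 5927 = 14999
Net migration: 40–59 − 140 → 4851; 60+ + 30 → 15029
Giving 2041 / 2760 / 4851 / 15029.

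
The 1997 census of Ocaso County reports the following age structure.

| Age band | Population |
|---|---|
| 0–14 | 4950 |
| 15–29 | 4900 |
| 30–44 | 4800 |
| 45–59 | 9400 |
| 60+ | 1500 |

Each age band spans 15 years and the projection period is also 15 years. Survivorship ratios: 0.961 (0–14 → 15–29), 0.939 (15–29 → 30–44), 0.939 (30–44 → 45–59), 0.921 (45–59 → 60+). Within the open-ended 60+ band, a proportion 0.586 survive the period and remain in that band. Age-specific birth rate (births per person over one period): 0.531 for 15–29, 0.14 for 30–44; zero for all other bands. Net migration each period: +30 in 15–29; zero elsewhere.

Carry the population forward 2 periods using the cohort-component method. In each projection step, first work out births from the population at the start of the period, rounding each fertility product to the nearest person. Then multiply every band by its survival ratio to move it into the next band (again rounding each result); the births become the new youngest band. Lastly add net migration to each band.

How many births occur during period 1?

3274

Numbering the groups 1..5 from youngest to oldest:
Period 1:
Births: 4900 * 0.531 = 2602 ; 4800 * 0.14 = 672 → total 3274
Group 2: 4950 * 0.961 = 4757
Group 3: 4900 * 0.939 = 4601
Group 4: 4800 * 0.939 = 4507
Group 5: 9400 * 0.921 + 1500 * 0.586 = 8657 + 879 = 9536
Net migration: Group 2 + 30 → 4787
Population now: 0–14=3274, 15–29=4787, 30–44=4601, 45–59=4507, 60+=9536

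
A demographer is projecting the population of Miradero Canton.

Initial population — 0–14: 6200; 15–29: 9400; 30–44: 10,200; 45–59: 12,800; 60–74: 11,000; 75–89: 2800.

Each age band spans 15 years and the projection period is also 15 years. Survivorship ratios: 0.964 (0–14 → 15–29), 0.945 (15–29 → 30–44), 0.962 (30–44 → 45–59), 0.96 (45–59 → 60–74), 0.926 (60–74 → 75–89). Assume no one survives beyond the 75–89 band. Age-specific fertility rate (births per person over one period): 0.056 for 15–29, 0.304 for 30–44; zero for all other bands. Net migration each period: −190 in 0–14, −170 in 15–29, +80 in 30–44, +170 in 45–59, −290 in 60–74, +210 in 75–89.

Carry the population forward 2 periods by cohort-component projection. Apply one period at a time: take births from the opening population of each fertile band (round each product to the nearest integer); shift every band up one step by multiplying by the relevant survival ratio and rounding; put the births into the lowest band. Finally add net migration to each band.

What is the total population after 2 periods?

40976

— Period 1 —
Births: 9400 × 0.056 = 526  |  10200 × 0.304 = 3101 → total 3627
15–29: 6200 × 0.964 = 5977
30–44: 9400 × 0.945 = 8883
45–59: 10200 × 0.962 = 9812
60–74: 12800 × 0.96 = 12288
75–89: 11000 × 0.926 = 10186
Net migration: 0–14 − 190 → 3437; 15–29 − 170 → 5807; 30–44 + 80 → 8963; 45–59 + 170 → 9982; 60–74 − 290 → 11998; 75–89 + 210 → 10396
Population now: 0–14=3437, 15–29=5807, 30–44=8963, 45–59=9982, 60–74=11998, 75–89=10396
— Period 2 —
Births: 5807 × 0.056 = 325  |  8963 × 0.304 = 2725 → total 3050
15–29: 3437 × 0.964 = 3313
30–44: 5807 × 0.945 = 5488
45–59: 8963 × 0.962 = 8622
60–74: 9982 × 0.96 = 9583
75–89: 11998 × 0.926 = 11110
Net migration: 0–14 − 190 → 2860; 15–29 − 170 → 3143; 30–44 + 80 → 5568; 45–59 + 170 → 8792; 60–74 − 290 → 9293; 75–89 + 210 → 11320
Population now: 0–14=2860, 15–29=3143, 30–44=5568, 45–59=8792, 60–74=9293, 75–89=11320
Total after period 2: 2860 + 3143 + 5568 + 8792 + 9293 + 11320 = 40976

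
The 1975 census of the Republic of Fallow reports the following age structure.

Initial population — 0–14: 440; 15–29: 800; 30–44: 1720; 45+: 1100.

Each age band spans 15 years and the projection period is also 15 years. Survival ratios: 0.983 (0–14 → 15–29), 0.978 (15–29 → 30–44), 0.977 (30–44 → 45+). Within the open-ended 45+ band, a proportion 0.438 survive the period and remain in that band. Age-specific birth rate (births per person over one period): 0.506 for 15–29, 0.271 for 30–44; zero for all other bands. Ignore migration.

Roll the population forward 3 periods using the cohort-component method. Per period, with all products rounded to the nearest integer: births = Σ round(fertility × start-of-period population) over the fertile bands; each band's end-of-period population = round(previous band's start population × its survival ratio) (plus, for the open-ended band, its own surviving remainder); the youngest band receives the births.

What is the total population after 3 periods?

After projecting period 1:
Births: 800 × 0.506 = 405 ; 1720 × 0.271 = 466 → total 871
15–29: 440 × 0.983 = 433
30–44: 800 × 0.978 = 782
45+: 1720 × 0.977 + 1100 × 0.438 = 1680 + 482 = 2162
→ [871, 433, 782, 2162]
After projecting period 2:
Births: 433 × 0.506 = 219 ; 782 × 0.271 = 212 → total 431
15–29: 871 × 0.983 = 856
30–44: 433 × 0.978 = 423
45+: 782 × 0.977 + 2162 × 0.438 = 764 + 947 = 1711
→ [431, 856, 423, 1711]
After projecting period 3:
Births: 856 × 0.506 = 433 ; 423 × 0.271 = 115 → total 548
15–29: 431 × 0.983 = 424
30–44: 856 × 0.978 = 837
45+: 423 × 0.977 + 1711 × 0.438 = 413 + 749 = 1162
→ [548, 424, 837, 1162]
Total after period 3: 548 + 424 + 837 + 1162 = 2971

2971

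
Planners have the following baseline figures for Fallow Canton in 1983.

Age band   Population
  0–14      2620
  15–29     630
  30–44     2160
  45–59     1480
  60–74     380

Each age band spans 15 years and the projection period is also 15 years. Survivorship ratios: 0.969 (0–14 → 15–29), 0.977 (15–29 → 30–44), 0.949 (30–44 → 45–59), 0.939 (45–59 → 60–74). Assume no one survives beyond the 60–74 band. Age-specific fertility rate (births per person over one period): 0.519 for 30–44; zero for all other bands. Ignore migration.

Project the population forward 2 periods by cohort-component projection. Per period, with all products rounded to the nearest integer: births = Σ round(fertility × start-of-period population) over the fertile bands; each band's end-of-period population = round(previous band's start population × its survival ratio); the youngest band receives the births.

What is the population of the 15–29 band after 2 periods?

(Groups numbered youngest = 1 to oldest = 5.)
Period 1.
Births: 2160 × 0.519 = 1121
Group 2: 2620 × 0.969 = 2539
Group 3: 630 × 0.977 = 616
Group 4: 2160 × 0.949 = 2050
Group 5: 1480 × 0.939 = 1390
Giving 1121 / 2539 / 616 / 2050 / 1390.
Period 2.
Births: 616 × 0.519 = 320
Group 2: 1121 × 0.969 = 1086
Group 3: 2539 × 0.977 = 2481
Group 4: 616 × 0.949 = 585
Group 5: 2050 × 0.939 = 1925
Giving 320 / 1086 / 2481 / 585 / 1925.

1086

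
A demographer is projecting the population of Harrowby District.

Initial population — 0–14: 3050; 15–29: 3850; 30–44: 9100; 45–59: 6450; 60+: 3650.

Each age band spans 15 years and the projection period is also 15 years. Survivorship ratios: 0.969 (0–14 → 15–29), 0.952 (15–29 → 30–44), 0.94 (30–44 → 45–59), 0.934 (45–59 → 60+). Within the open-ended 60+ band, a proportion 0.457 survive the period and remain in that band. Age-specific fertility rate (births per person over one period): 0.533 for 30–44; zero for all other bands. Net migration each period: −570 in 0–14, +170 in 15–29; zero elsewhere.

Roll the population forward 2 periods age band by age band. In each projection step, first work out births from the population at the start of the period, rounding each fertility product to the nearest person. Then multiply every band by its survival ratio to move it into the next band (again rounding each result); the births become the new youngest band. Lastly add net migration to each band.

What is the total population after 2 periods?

Call the bands 1 to 5, youngest first.
After projecting period 1:
Births: 9100 * 0.533 = 4850
Band 2: 3050 * 0.969 = 2955
Band 3: 3850 * 0.952 = 3665
Band 4: 9100 * 0.94 = 8554
Band 5: 6450 * 0.934 + 3650 * 0.457 = 6024 + 1668 = 7692
Net migration: Band 1 − 570 → 4280; Band 2 + 170 → 3125
→ [4280, 3125, 3665, 8554, 7692]
After projecting period 2:
Births: 3665 * 0.533 = 1953
Band 2: 4280 * 0.969 = 4147
Band 3: 3125 * 0.952 = 2975
Band 4: 3665 * 0.94 = 3445
Band 5: 8554 * 0.934 + 7692 * 0.457 = 7989 + 3515 = 11504
Net migration: Band 1 − 570 → 1383; Band 2 + 170 → 4317
→ [1383, 4317, 2975, 3445, 11504]
Total after period 2: 1383 + 4317 + 2975 + 3445 + 11504 = 23624

23624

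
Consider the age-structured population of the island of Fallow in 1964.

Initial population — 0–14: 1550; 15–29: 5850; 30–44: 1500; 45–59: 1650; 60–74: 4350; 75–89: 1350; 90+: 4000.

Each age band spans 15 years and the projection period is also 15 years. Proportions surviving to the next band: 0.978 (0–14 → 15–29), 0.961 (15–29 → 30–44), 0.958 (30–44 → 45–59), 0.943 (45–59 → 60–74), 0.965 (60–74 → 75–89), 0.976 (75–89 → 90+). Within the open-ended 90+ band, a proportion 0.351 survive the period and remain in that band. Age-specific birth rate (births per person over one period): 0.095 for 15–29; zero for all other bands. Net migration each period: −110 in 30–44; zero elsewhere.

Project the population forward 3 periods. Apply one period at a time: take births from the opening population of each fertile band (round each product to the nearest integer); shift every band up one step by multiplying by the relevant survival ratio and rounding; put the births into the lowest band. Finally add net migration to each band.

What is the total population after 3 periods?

11422

— Period 1 —
Births: 5850 * 0.095 = 556
15–29: 1550 * 0.978 = 1516
30–44: 5850 * 0.961 = 5622
45–59: 1500 * 0.958 = 1437
60–74: 1650 * 0.943 = 1556
75–89: 4350 * 0.965 = 4198
90+: 1350 * 0.976 + 4000 * 0.351 = 1318 + 1404 = 2722
Net migration: 30–44 − 110 → 5512
Giving 556 / 1516 / 5512 / 1437 / 1556 / 4198 / 2722.
— Period 2 —
Births: 1516 * 0.095 = 144
15–29: 556 * 0.978 = 544
30–44: 1516 * 0.961 = 1457
45–59: 5512 * 0.958 = 5280
60–74: 1437 * 0.943 = 1355
75–89: 1556 * 0.965 = 1502
90+: 4198 * 0.976 + 2722 * 0.351 = 4097 + 955 = 5052
Net migration: 30–44 − 110 → 1347
Giving 144 / 544 / 1347 / 5280 / 1355 / 1502 / 5052.
— Period 3 —
Births: 544 * 0.095 = 52
15–29: 144 * 0.978 = 141
30–44: 544 * 0.961 = 523
45–59: 1347 * 0.958 = 1290
60–74: 5280 * 0.943 = 4979
75–89: 1355 * 0.965 = 1308
90+: 1502 * 0.976 + 5052 * 0.351 = 1466 + 1773 = 3239
Net migration: 30–44 − 110 → 413
Giving 52 / 141 / 413 / 1290 / 4979 / 1308 / 3239.
Total after period 3: 52 + 141 + 413 + 1290 + 4979 + 1308 + 3239 = 11422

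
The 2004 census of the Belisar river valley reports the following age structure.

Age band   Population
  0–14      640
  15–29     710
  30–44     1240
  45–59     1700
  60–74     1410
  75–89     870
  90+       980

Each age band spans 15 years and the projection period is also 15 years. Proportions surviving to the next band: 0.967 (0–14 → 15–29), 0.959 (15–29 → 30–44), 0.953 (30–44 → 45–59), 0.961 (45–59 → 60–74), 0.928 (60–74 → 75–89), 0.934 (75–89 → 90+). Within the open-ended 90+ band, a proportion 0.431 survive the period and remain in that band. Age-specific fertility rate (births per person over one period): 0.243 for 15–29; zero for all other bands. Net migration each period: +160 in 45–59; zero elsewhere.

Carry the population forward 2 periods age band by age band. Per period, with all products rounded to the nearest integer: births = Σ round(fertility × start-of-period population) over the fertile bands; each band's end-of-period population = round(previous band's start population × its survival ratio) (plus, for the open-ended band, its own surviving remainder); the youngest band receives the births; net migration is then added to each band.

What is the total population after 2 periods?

6280

— Period 1 —
Births: 710 × 0.243 = 173
15–29: 640 × 0.967 = 619
30–44: 710 × 0.959 = 681
45–59: 1240 × 0.953 = 1182
60–74: 1700 × 0.961 = 1634
75–89: 1410 × 0.928 = 1308
90+: 870 × 0.934 + 980 × 0.431 = 813 + 422 = 1235
Net migration: 45–59 + 160 → 1342
Giving 173 / 619 / 681 / 1342 / 1634 / 1308 / 1235.
— Period 2 —
Births: 619 × 0.243 = 150
15–29: 173 × 0.967 = 167
30–44: 619 × 0.959 = 594
45–59: 681 × 0.953 = 649
60–74: 1342 × 0.961 = 1290
75–89: 1634 × 0.928 = 1516
90+: 1308 × 0.934 + 1235 × 0.431 = 1222 + 532 = 1754
Net migration: 45–59 + 160 → 809
Giving 150 / 167 / 594 / 809 / 1290 / 1516 / 1754.
Total after period 2: 150 + 167 + 594 + 809 + 1290 + 1516 + 1754 = 6280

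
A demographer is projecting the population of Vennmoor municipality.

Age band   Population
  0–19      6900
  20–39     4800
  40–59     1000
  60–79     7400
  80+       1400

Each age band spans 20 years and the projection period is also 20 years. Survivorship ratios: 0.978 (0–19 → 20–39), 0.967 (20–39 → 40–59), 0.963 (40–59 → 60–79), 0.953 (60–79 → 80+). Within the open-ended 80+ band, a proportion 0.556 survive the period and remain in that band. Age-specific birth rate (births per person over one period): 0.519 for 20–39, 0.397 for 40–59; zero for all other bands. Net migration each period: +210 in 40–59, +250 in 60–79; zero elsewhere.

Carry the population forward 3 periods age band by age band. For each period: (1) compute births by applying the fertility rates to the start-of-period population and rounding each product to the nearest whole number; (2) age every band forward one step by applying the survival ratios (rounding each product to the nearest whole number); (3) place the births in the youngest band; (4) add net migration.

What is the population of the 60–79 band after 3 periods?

6736

Period 1:
Births: 4800 × 0.519 = 2491  |  1000 × 0.397 = 397 — total 2888
20–39: 6900 × 0.978 = 6748
40–59: 4800 × 0.967 = 4642
60–79: 1000 × 0.963 = 963
80+: 7400 × 0.953 + 1400 × 0.556 = 7052 + 778 = 7830
Net migration: 40–59 + 210 → 4852; 60–79 + 250 → 1213
→ [2888, 6748, 4852, 1213, 7830]
Period 2:
Births: 6748 × 0.519 = 3502  |  4852 × 0.397 = 1926 — total 5428
20–39: 2888 × 0.978 = 2824
40–59: 6748 × 0.967 = 6525
60–79: 4852 × 0.963 = 4672
80+: 1213 × 0.953 + 7830 × 0.556 = 1156 + 4353 = 5509
Net migration: 40–59 + 210 → 6735; 60–79 + 250 → 4922
→ [5428, 2824, 6735, 4922, 5509]
Period 3:
Births: 2824 × 0.519 = 1466  |  6735 × 0.397 = 2674 — total 4140
20–39: 5428 × 0.978 = 5309
40–59: 2824 × 0.967 = 2731
60–79: 6735 × 0.963 = 6486
80+: 4922 × 0.953 + 5509 × 0.556 = 4691 + 3063 = 7754
Net migration: 40–59 + 210 → 2941; 60–79 + 250 → 6736
→ [4140, 5309, 2941, 6736, 7754]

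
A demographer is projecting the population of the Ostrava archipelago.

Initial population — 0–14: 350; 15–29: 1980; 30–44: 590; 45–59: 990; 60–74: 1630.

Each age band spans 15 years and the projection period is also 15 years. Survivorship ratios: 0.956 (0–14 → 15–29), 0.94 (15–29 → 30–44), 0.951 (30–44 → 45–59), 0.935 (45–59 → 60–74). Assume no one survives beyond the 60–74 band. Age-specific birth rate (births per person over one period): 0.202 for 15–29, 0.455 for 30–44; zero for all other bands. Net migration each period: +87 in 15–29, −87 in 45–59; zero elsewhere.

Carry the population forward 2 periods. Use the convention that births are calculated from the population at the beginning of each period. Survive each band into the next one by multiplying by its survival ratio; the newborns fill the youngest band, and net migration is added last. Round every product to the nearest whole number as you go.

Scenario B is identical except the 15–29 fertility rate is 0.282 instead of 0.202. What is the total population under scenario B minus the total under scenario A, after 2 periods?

185

Period 1.
Births: 1980 × 0.202 = 400, 590 × 0.455 = 268 → 668
15–29: 350 × 0.956 = 335
30–44: 1980 × 0.94 = 1861
45–59: 590 × 0.951 = 561
60–74: 990 × 0.935 = 926
Net migration: 15–29 + 87 → 422; 45–59 − 87 → 474
Population now: 0–14=668, 15–29=422, 30–44=1861, 45–59=474, 60–74=926
Period 2.
Births: 422 × 0.202 = 85, 1861 × 0.455 = 847 → 932
15–29: 668 × 0.956 = 639
30–44: 422 × 0.94 = 397
45–59: 1861 × 0.951 = 1770
60–74: 474 × 0.935 = 443
Net migration: 15–29 + 87 → 726; 45–59 − 87 → 1683
Population now: 0–14=932, 15–29=726, 30–44=397, 45–59=1683, 60–74=443
Scenario A total after 2 periods: 4181
Scenario B projection —
Period 1.
Births: 1980 × 0.282 = 558, 590 × 0.455 = 268 → 826
15–29: 350 × 0.956 = 335
30–44: 1980 × 0.94 = 1861
45–59: 590 × 0.951 = 561
60–74: 990 × 0.935 = 926
Net migration: 15–29 + 87 → 422; 45–59 − 87 → 474
Population now: 0–14=826, 15–29=422, 30–44=1861, 45–59=474, 60–74=926
Period 2.
Births: 422 × 0.282 = 119, 1861 × 0.455 = 847 → 966
15–29: 826 × 0.956 = 790
30–44: 422 × 0.94 = 397
45–59: 1861 × 0.951 = 1770
60–74: 474 × 0.935 = 443
Net migration: 15–29 + 87 → 877; 45–59 − 87 → 1683
Population now: 0–14=966, 15–29=877, 30–44=397, 45–59=1683, 60–74=443
Scenario B total after 2 periods: 4366
Difference B − A = 4366 − 4181 = 185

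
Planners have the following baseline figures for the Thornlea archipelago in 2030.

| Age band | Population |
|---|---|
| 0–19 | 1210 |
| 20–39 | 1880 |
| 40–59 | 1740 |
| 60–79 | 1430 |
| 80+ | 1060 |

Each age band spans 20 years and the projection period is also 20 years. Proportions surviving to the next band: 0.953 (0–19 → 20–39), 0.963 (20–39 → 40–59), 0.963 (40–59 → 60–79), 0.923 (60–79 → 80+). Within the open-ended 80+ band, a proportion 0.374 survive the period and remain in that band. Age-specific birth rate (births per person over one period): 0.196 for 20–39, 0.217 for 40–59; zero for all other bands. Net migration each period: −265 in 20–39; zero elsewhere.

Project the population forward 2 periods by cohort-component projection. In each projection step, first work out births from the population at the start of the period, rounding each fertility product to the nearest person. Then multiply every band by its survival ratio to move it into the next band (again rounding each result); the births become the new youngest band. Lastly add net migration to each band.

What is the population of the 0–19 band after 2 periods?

567

Numbering the bands 1..5 from youngest to oldest:
Period 1.
Births: 1880 × 0.196 = 368 ; 1740 × 0.217 = 378 ⇒ total 746
Band 2: 1210 × 0.953 = 1153
Band 3: 1880 × 0.963 = 1810
Band 4: 1740 × 0.963 = 1676
Band 5: 1430 × 0.923 + 1060 × 0.374 = 1320 + 396 = 1716
Net migration: Band 2 − 265 → 888
End of period: [746, 888, 1810, 1676, 1716]
Period 2.
Births: 888 × 0.196 = 174 ; 1810 × 0.217 = 393 ⇒ total 567
Band 2: 746 × 0.953 = 711
Band 3: 888 × 0.963 = 855
Band 4: 1810 × 0.963 = 1743
Band 5: 1676 × 0.923 + 1716 × 0.374 = 1547 + 642 = 2189
Net migration: Band 2 − 265 → 446
End of period: [567, 446, 855, 1743, 2189]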